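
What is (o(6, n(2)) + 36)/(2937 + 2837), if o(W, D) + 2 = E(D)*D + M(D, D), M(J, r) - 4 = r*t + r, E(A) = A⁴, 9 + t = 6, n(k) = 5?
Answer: 3153/5774 ≈ 0.54607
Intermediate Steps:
t = -3 (t = -9 + 6 = -3)
M(J, r) = 4 - 2*r (M(J, r) = 4 + (r*(-3) + r) = 4 + (-3*r + r) = 4 - 2*r)
o(W, D) = 2 + D⁵ - 2*D (o(W, D) = -2 + (D⁴*D + (4 - 2*D)) = -2 + (D⁵ + (4 - 2*D)) = -2 + (4 + D⁵ - 2*D) = 2 + D⁵ - 2*D)
(o(6, n(2)) + 36)/(2937 + 2837) = ((2 + 5⁵ - 2*5) + 36)/(2937 + 2837) = ((2 + 3125 - 10) + 36)/5774 = (3117 + 36)*(1/5774) = 3153*(1/5774) = 3153/5774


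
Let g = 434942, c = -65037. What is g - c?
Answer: 499979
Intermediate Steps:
g - c = 434942 - 1*(-65037) = 434942 + 65037 = 499979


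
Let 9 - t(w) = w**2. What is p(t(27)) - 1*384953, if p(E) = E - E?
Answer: -384953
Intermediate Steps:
t(w) = 9 - w**2
p(E) = 0
p(t(27)) - 1*384953 = 0 - 1*384953 = 0 - 384953 = -384953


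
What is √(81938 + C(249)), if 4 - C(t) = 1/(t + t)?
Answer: √20321943270/498 ≈ 286.25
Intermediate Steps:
C(t) = 4 - 1/(2*t) (C(t) = 4 - 1/(t + t) = 4 - 1/(2*t))
√(81938 + C(249)) = √(81938 + (4 - ½/249)) = √(81938 + (4 - ½*1/249)) = √(81938 + (4 - 1/498)) = √(81938 + 1991/498) = √(40807115/498) = √20321943270/498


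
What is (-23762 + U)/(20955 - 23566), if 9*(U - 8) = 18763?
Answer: 195023/23499 ≈ 8.2992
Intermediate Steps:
U = 18835/9 (U = 8 + (1/9)*18763 = 8 + 18763/9 = 18835/9 ≈ 2092.8)
(-23762 + U)/(20955 - 23566) = (-23762 + 18835/9)/(20955 - 23566) = -195023/9/(-2611) = -195023/9*(-1/2611) = 195023/23499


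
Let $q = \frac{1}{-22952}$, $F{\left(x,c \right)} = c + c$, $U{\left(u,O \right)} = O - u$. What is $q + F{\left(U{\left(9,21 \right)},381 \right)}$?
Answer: $\frac{17489423}{22952} \approx 762.0$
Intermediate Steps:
$F{\left(x,c \right)} = 2 c$
$q = - \frac{1}{22952} \approx -4.3569 \cdot 10^{-5}$
$q + F{\left(U{\left(9,21 \right)},381 \right)} = - \frac{1}{22952} + 2 \cdot 381 = - \frac{1}{22952} + 762 = \frac{17489423}{22952}$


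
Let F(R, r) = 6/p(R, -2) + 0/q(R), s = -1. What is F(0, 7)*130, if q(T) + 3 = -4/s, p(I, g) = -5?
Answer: -156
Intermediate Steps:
q(T) = 1 (q(T) = -3 - 4/(-1) = -3 - 4*(-1) = -3 + 4 = 1)
F(R, r) = -6/5 (F(R, r) = 6/(-5) + 0/1 = 6*(-⅕) + 0*1 = -6/5 + 0 = -6/5)
F(0, 7)*130 = -6/5*130 = -156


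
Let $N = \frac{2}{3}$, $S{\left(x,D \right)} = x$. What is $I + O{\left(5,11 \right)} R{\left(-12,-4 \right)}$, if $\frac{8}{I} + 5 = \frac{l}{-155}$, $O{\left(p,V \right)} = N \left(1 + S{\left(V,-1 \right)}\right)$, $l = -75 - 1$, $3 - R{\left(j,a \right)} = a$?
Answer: $\frac{37904}{699} \approx 54.226$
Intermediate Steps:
$R{\left(j,a \right)} = 3 - a$
$N = \frac{2}{3}$ ($N = 2 \cdot \frac{1}{3} = \frac{2}{3} \approx 0.66667$)
$l = -76$ ($l = -75 - 1 = -76$)
$O{\left(p,V \right)} = \frac{2}{3} + \frac{2 V}{3}$ ($O{\left(p,V \right)} = \frac{2 \left(1 + V\right)}{3} = \frac{2}{3} + \frac{2 V}{3}$)
$I = - \frac{1240}{699}$ ($I = \frac{8}{-5 - \frac{76}{-155}} = \frac{8}{-5 - - \frac{76}{155}} = \frac{8}{-5 + \frac{76}{155}} = \frac{8}{- \frac{699}{155}} = 8 \left(- \frac{155}{699}\right) = - \frac{1240}{699} \approx -1.774$)
$I + O{\left(5,11 \right)} R{\left(-12,-4 \right)} = - \frac{1240}{699} + \left(\frac{2}{3} + \frac{2}{3} \cdot 11\right) \left(3 - -4\right) = - \frac{1240}{699} + \left(\frac{2}{3} + \frac{22}{3}\right) \left(3 + 4\right) = - \frac{1240}{699} + 8 \cdot 7 = - \frac{1240}{699} + 56 = \frac{37904}{699}$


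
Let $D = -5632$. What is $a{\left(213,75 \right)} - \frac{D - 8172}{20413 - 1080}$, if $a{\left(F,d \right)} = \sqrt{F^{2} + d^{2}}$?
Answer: $\frac{13804}{19333} + 3 \sqrt{5666} \approx 226.53$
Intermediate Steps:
$a{\left(213,75 \right)} - \frac{D - 8172}{20413 - 1080} = \sqrt{213^{2} + 75^{2}} - \frac{-5632 - 8172}{20413 - 1080} = \sqrt{45369 + 5625} - - \frac{13804}{20413 - 1080} = \sqrt{50994} - - \frac{13804}{19333} = 3 \sqrt{5666} - \left(-13804\right) \frac{1}{19333} = 3 \sqrt{5666} - - \frac{13804}{19333} = 3 \sqrt{5666} + \frac{13804}{19333} = \frac{13804}{19333} + 3 \sqrt{5666}$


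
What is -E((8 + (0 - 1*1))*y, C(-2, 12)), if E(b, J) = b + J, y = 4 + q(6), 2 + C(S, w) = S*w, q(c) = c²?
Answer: -254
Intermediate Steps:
C(S, w) = -2 + S*w
y = 40 (y = 4 + 6² = 4 + 36 = 40)
E(b, J) = J + b
-E((8 + (0 - 1*1))*y, C(-2, 12)) = -((-2 - 2*12) + (8 + (0 - 1*1))*40) = -((-2 - 24) + (8 + (0 - 1))*40) = -(-26 + (8 - 1)*40) = -(-26 + 7*40) = -(-26 + 280) = -1*254 = -254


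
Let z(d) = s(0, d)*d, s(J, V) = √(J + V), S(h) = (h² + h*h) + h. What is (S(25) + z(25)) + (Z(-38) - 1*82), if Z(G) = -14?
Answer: 1304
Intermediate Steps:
S(h) = h + 2*h² (S(h) = (h² + h²) + h = 2*h² + h = h + 2*h²)
z(d) = d^(3/2) (z(d) = √(0 + d)*d = √d*d = d^(3/2))
(S(25) + z(25)) + (Z(-38) - 1*82) = (25*(1 + 2*25) + 25^(3/2)) + (-14 - 1*82) = (25*(1 + 50) + 125) + (-14 - 82) = (25*51 + 125) - 96 = (1275 + 125) - 96 = 1400 - 96 = 1304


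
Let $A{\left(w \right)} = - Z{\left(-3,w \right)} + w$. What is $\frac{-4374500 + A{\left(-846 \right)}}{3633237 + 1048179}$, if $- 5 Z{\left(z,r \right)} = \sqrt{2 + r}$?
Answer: $- \frac{2187673}{2340708} + \frac{i \sqrt{211}}{11703540} \approx -0.93462 + 1.2411 \cdot 10^{-6} i$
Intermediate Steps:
$Z{\left(z,r \right)} = - \frac{\sqrt{2 + r}}{5}$
$A{\left(w \right)} = w + \frac{\sqrt{2 + w}}{5}$ ($A{\left(w \right)} = - \frac{\left(-1\right) \sqrt{2 + w}}{5} + w = \frac{\sqrt{2 + w}}{5} + w = w + \frac{\sqrt{2 + w}}{5}$)
$\frac{-4374500 + A{\left(-846 \right)}}{3633237 + 1048179} = \frac{-4374500 - \left(846 - \frac{\sqrt{2 - 846}}{5}\right)}{3633237 + 1048179} = \frac{-4374500 - \left(846 - \frac{\sqrt{-844}}{5}\right)}{4681416} = \left(-4374500 - \left(846 - \frac{2 i \sqrt{211}}{5}\right)\right) \frac{1}{4681416} = \left(-4375346 + \frac{2 i \sqrt{211}}{5}\right) \frac{1}{4681416} = - \frac{2187673}{2340708} + \frac{i \sqrt{211}}{11703540}$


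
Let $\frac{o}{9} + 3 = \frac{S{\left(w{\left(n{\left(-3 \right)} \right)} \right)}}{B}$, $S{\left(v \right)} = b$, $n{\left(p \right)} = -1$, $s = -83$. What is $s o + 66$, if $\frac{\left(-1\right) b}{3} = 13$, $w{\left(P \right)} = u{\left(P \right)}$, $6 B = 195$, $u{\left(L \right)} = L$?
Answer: $\frac{16017}{5} \approx 3203.4$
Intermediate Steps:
$B = \frac{65}{2}$ ($B = \frac{1}{6} \cdot 195 = \frac{65}{2} \approx 32.5$)
$w{\left(P \right)} = P$
$b = -39$ ($b = \left(-3\right) 13 = -39$)
$S{\left(v \right)} = -39$
$o = - \frac{189}{5}$ ($o = -27 + 9 \left(- \frac{39}{\frac{65}{2}}\right) = -27 + 9 \left(\left(-39\right) \frac{2}{65}\right) = -27 + 9 \left(- \frac{6}{5}\right) = -27 - \frac{54}{5} = - \frac{189}{5} \approx -37.8$)
$s o + 66 = \left(-83\right) \left(- \frac{189}{5}\right) + 66 = \frac{15687}{5} + 66 = \frac{16017}{5}$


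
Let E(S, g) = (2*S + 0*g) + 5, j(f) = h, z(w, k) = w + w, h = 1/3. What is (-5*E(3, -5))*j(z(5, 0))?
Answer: -55/3 ≈ -18.333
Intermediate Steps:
h = ⅓ ≈ 0.33333
z(w, k) = 2*w
j(f) = ⅓
E(S, g) = 5 + 2*S (E(S, g) = (2*S + 0) + 5 = 2*S + 5 = 5 + 2*S)
(-5*E(3, -5))*j(z(5, 0)) = -5*(5 + 2*3)*(⅓) = -5*(5 + 6)*(⅓) = -5*11*(⅓) = -55*⅓ = -55/3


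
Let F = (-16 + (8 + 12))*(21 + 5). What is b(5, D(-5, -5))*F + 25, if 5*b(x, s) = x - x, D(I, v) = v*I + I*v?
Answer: 25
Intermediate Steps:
D(I, v) = 2*I*v (D(I, v) = I*v + I*v = 2*I*v)
b(x, s) = 0 (b(x, s) = (x - x)/5 = (⅕)*0 = 0)
F = 104 (F = (-16 + 20)*26 = 4*26 = 104)
b(5, D(-5, -5))*F + 25 = 0*104 + 25 = 0 + 25 = 25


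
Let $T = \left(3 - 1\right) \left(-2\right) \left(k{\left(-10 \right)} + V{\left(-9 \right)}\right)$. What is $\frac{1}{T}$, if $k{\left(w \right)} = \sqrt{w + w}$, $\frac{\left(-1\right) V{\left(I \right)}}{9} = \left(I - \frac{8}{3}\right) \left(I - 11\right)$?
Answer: $\frac{105}{882004} + \frac{i \sqrt{5}}{8820040} \approx 0.00011905 + 2.5352 \cdot 10^{-7} i$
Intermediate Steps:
$V{\left(I \right)} = - 9 \left(-11 + I\right) \left(- \frac{8}{3} + I\right)$ ($V{\left(I \right)} = - 9 \left(I - \frac{8}{3}\right) \left(I - 11\right) = - 9 \left(I - \frac{8}{3}\right) \left(-11 + I\right) = - 9 \left(- \frac{8}{3} + I\right) \left(-11 + I\right) = - 9 \left(-11 + I\right) \left(- \frac{8}{3} + I\right)$)
$k{\left(w \right)} = \sqrt{2} \sqrt{w}$ ($k{\left(w \right)} = \sqrt{2 w} = \sqrt{2} \sqrt{w}$)
$T = 8400 - 8 i \sqrt{5}$ ($T = \left(3 - 1\right) \left(-2\right) \left(\sqrt{2} \sqrt{-10} - \left(1371 + 729\right)\right) = 2 \left(-2\right) \left(\sqrt{2} i \sqrt{10} - 2100\right) = - 4 \left(2 i \sqrt{5} - 2100\right) = - 4 \left(-2100 + 2 i \sqrt{5}\right) = 8400 - 8 i \sqrt{5} \approx 8400.0 - 17.889 i$)
$\frac{1}{T} = \frac{1}{8400 - 8 i \sqrt{5}}$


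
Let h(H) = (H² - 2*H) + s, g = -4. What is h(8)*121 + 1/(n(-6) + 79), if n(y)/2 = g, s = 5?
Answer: 455324/71 ≈ 6413.0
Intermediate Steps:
n(y) = -8 (n(y) = 2*(-4) = -8)
h(H) = 5 + H² - 2*H (h(H) = (H² - 2*H) + 5 = 5 + H² - 2*H)
h(8)*121 + 1/(n(-6) + 79) = (5 + 8² - 2*8)*121 + 1/(-8 + 79) = (5 + 64 - 16)*121 + 1/71 = 53*121 + 1/71 = 6413 + 1/71 = 455324/71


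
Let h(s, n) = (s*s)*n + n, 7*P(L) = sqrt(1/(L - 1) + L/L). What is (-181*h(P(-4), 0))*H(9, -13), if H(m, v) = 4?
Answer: 0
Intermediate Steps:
P(L) = sqrt(1 + 1/(-1 + L))/7 (P(L) = sqrt(1/(L - 1) + L/L)/7 = sqrt(1/(-1 + L) + 1)/7 = sqrt(1 + 1/(-1 + L))/7)
h(s, n) = n + n*s**2 (h(s, n) = s**2*n + n = n*s**2 + n = n + n*s**2)
(-181*h(P(-4), 0))*H(9, -13) = -0*(1 + (sqrt(-4/(-1 - 4))/7)**2)*4 = -0*(1 + (sqrt(-4/(-5))/7)**2)*4 = -0*(1 + (sqrt(-4*(-1/5))/7)**2)*4 = -0*(1 + (sqrt(4/5)/7)**2)*4 = -0*(1 + ((2*sqrt(5)/5)/7)**2)*4 = -0*(1 + (2*sqrt(5)/35)**2)*4 = -0*(1 + 4/245)*4 = -0*249/245*4 = -181*0*4 = 0*4 = 0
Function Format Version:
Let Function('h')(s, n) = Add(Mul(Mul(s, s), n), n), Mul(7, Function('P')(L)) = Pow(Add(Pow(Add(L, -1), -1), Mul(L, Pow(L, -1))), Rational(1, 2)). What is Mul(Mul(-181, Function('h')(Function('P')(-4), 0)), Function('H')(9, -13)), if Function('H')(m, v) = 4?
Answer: 0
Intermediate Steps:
Function('P')(L) = Mul(Rational(1, 7), Pow(Add(1, Pow(Add(-1, L), -1)), Rational(1, 2))) (Function('P')(L) = Mul(Rational(1, 7), Pow(Add(Pow(Add(L, -1), -1), Mul(L, Pow(L, -1))), Rational(1, 2))) = Mul(Rational(1, 7), Pow(Add(Pow(Add(-1, L), -1), 1), Rational(1, 2))) = Mul(Rational(1, 7), Pow(Add(1, Pow(Add(-1, L), -1)), Rational(1, 2))))
Function('h')(s, n) = Add(n, Mul(n, Pow(s, 2))) (Function('h')(s, n) = Add(Mul(Pow(s, 2), n), n) = Add(Mul(n, Pow(s, 2)), n) = Add(n, Mul(n, Pow(s, 2))))
Mul(Mul(-181, Function('h')(Function('P')(-4), 0)), Function('H')(9, -13)) = Mul(Mul(-181, Mul(0, Add(1, Pow(Mul(Rational(1, 7), Pow(Mul(-4, Pow(Add(-1, -4), -1)), Rational(1, 2))), 2)))), 4) = Mul(Mul(-181, Mul(0, Add(1, Pow(Mul(Rational(1, 7), Pow(Mul(-4, Pow(-5, -1)), Rational(1, 2))), 2)))), 4) = Mul(Mul(-181, Mul(0, Add(1, Pow(Mul(Rational(1, 7), Pow(Mul(-4, Rational(-1, 5)), Rational(1, 2))), 2)))), 4) = Mul(Mul(-181, Mul(0, Add(1, Pow(Mul(Rational(1, 7), Pow(Rational(4, 5), Rational(1, 2))), 2)))), 4) = Mul(Mul(-181, Mul(0, Add(1, Pow(Mul(Rational(1, 7), Mul(Rational(2, 5), Pow(5, Rational(1, 2)))), 2)))), 4) = Mul(Mul(-181, Mul(0, Add(1, Pow(Mul(Rational(2, 35), Pow(5, Rational(1, 2))), 2)))), 4) = Mul(Mul(-181, Mul(0, Add(1, Rational(4, 245)))), 4) = Mul(Mul(-181, Mul(0, Rational(249, 245))), 4) = Mul(Mul(-181, 0), 4) = Mul(0, 4) = 0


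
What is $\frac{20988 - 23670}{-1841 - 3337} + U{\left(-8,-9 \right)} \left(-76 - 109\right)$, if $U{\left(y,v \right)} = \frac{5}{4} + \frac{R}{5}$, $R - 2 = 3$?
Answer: $- \frac{1435107}{3452} \approx -415.73$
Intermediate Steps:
$R = 5$ ($R = 2 + 3 = 5$)
$U{\left(y,v \right)} = \frac{9}{4}$ ($U{\left(y,v \right)} = \frac{5}{4} + \frac{5}{5} = 5 \cdot \frac{1}{4} + 5 \cdot \frac{1}{5} = \frac{5}{4} + 1 = \frac{9}{4}$)
$\frac{20988 - 23670}{-1841 - 3337} + U{\left(-8,-9 \right)} \left(-76 - 109\right) = \frac{20988 - 23670}{-1841 - 3337} + \frac{9 \left(-76 - 109\right)}{4} = - \frac{2682}{-5178} + \frac{9 \left(-76 - 109\right)}{4} = \left(-2682\right) \left(- \frac{1}{5178}\right) + \frac{9}{4} \left(-185\right) = \frac{447}{863} - \frac{1665}{4} = - \frac{1435107}{3452}$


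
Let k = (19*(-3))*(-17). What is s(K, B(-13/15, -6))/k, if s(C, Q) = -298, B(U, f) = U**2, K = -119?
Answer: -298/969 ≈ -0.30753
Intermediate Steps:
k = 969 (k = -57*(-17) = 969)
s(K, B(-13/15, -6))/k = -298/969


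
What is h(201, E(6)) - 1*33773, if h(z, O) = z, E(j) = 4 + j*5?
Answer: -33572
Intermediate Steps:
E(j) = 4 + 5*j
h(201, E(6)) - 1*33773 = 201 - 1*33773 = 201 - 33773 = -33572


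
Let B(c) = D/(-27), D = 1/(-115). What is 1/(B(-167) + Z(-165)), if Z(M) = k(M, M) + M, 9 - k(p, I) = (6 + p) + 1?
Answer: 3105/6211 ≈ 0.49992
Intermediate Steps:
k(p, I) = 2 - p (k(p, I) = 9 - ((6 + p) + 1) = 9 - (7 + p) = 9 + (-7 - p) = 2 - p)
D = -1/115 ≈ -0.0086956
Z(M) = 2 (Z(M) = (2 - M) + M = 2)
B(c) = 1/3105 (B(c) = -1/115/(-27) = -1/115*(-1/27) = 1/3105)
1/(B(-167) + Z(-165)) = 1/(1/3105 + 2) = 1/(6211/3105) = 3105/6211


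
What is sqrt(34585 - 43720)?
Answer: 3*I*sqrt(1015) ≈ 95.577*I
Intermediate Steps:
sqrt(34585 - 43720) = sqrt(-9135) = 3*I*sqrt(1015)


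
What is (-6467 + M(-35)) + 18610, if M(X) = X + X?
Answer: 12073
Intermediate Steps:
M(X) = 2*X
(-6467 + M(-35)) + 18610 = (-6467 + 2*(-35)) + 18610 = (-6467 - 70) + 18610 = -6537 + 18610 = 12073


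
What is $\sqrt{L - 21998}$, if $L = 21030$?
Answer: $22 i \sqrt{2} \approx 31.113 i$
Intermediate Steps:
$\sqrt{L - 21998} = \sqrt{21030 - 21998} = \sqrt{-968} = 22 i \sqrt{2}$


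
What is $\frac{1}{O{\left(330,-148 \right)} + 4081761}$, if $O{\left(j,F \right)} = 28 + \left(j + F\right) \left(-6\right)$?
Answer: $\frac{1}{4080697} \approx 2.4506 \cdot 10^{-7}$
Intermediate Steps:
$O{\left(j,F \right)} = 28 - 6 F - 6 j$ ($O{\left(j,F \right)} = 28 + \left(F + j\right) \left(-6\right) = 28 - \left(6 F + 6 j\right) = 28 - 6 F - 6 j$)
$\frac{1}{O{\left(330,-148 \right)} + 4081761} = \frac{1}{\left(28 - -888 - 1980\right) + 4081761} = \frac{1}{\left(28 + 888 - 1980\right) + 4081761} = \frac{1}{-1064 + 4081761} = \frac{1}{4080697}$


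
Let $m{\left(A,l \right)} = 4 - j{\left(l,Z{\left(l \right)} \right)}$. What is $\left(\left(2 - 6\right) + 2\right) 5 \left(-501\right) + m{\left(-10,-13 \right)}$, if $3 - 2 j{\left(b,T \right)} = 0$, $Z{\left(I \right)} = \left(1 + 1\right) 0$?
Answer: $\frac{10025}{2} \approx 5012.5$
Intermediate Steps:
$Z{\left(I \right)} = 0$ ($Z{\left(I \right)} = 2 \cdot 0 = 0$)
$j{\left(b,T \right)} = \frac{3}{2}$ ($j{\left(b,T \right)} = \frac{3}{2} - 0 = \frac{3}{2} + 0 = \frac{3}{2}$)
$m{\left(A,l \right)} = \frac{5}{2}$ ($m{\left(A,l \right)} = 4 - \frac{3}{2} = \frac{5}{2}$)
$\left(\left(2 - 6\right) + 2\right) 5 \left(-501\right) + m{\left(-10,-13 \right)} = \left(\left(2 - 6\right) + 2\right) 5 \left(-501\right) + \frac{5}{2} = \left(-4 + 2\right) 5 \left(-501\right) + \frac{5}{2} = \left(-2\right) 5 \left(-501\right) + \frac{5}{2} = \left(-10\right) \left(-501\right) + \frac{5}{2} = 5010 + \frac{5}{2} = \frac{10025}{2}$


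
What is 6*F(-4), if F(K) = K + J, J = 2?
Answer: -12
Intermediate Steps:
F(K) = 2 + K (F(K) = K + 2 = 2 + K)
6*F(-4) = 6*(2 - 4) = 6*(-2) = -12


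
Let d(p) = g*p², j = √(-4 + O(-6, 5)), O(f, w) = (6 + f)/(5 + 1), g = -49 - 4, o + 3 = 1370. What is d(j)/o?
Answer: 212/1367 ≈ 0.15508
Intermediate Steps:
o = 1367 (o = -3 + 1370 = 1367)
g = -53
O(f, w) = 1 + f/6 (O(f, w) = (6 + f)/6 = (6 + f)*(⅙) = 1 + f/6)
j = 2*I (j = √(-4 + (1 + (⅙)*(-6))) = √(-4 + (1 - 1)) = √(-4 + 0) = √(-4) = 2*I ≈ 2.0*I)
d(p) = -53*p²
d(j)/o = -53*(2*I)²/1367 = -53*(-4)*(1/1367) = 212*(1/1367) = 212/1367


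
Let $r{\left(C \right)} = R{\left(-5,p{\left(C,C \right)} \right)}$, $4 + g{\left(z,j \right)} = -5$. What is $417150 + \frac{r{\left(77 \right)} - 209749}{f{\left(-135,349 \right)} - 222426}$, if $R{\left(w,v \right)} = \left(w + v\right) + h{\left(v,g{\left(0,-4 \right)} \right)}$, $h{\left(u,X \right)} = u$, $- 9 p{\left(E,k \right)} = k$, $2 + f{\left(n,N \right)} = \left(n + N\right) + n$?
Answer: $\frac{834777856090}{2001141} \approx 4.1715 \cdot 10^{5}$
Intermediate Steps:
$f{\left(n,N \right)} = -2 + N + 2 n$ ($f{\left(n,N \right)} = -2 + \left(\left(n + N\right) + n\right) = -2 + \left(\left(N + n\right) + n\right) = -2 + \left(N + 2 n\right) = -2 + N + 2 n$)
$g{\left(z,j \right)} = -9$ ($g{\left(z,j \right)} = -4 - 5 = -9$)
$p{\left(E,k \right)} = - \frac{k}{9}$
$R{\left(w,v \right)} = w + 2 v$ ($R{\left(w,v \right)} = \left(w + v\right) + v = \left(v + w\right) + v = w + 2 v$)
$r{\left(C \right)} = -5 - \frac{2 C}{9}$ ($r{\left(C \right)} = -5 + 2 \left(- \frac{C}{9}\right) = -5 - \frac{2 C}{9}$)
$417150 + \frac{r{\left(77 \right)} - 209749}{f{\left(-135,349 \right)} - 222426} = 417150 + \frac{\left(-5 - \frac{154}{9}\right) - 209749}{\left(-2 + 349 + 2 \left(-135\right)\right) - 222426} = 417150 + \frac{\left(-5 - \frac{154}{9}\right) - 209749}{\left(-2 + 349 - 270\right) - 222426} = 417150 + \frac{- \frac{199}{9} - 209749}{77 - 222426} = 417150 - \frac{1887940}{9 \left(-222349\right)} = 417150 - - \frac{1887940}{2001141} = 417150 + \frac{1887940}{2001141} = \frac{834777856090}{2001141}$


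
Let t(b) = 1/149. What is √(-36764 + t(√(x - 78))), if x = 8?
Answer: I*√816197415/149 ≈ 191.74*I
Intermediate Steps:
t(b) = 1/149
√(-36764 + t(√(x - 78))) = √(-36764 + 1/149) = √(-5477835/149) = I*√816197415/149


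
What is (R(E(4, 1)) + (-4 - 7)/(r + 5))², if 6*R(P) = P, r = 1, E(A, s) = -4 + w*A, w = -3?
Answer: 81/4 ≈ 20.250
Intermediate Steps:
E(A, s) = -4 - 3*A
R(P) = P/6
(R(E(4, 1)) + (-4 - 7)/(r + 5))² = ((-4 - 3*4)/6 + (-4 - 7)/(1 + 5))² = ((-4 - 12)/6 - 11/6)² = ((⅙)*(-16) - 11*⅙)² = (-8/3 - 11/6)² = (-9/2)² = 81/4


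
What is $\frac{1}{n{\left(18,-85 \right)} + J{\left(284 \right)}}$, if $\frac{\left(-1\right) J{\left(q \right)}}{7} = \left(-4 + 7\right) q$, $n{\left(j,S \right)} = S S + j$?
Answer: $\frac{1}{1279} \approx 0.00078186$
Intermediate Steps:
$n{\left(j,S \right)} = j + S^{2}$ ($n{\left(j,S \right)} = S^{2} + j = j + S^{2}$)
$J{\left(q \right)} = - 21 q$ ($J{\left(q \right)} = - 7 \left(-4 + 7\right) q = - 7 \cdot 3 q = - 21 q$)
$\frac{1}{n{\left(18,-85 \right)} + J{\left(284 \right)}} = \frac{1}{\left(18 + \left(-85\right)^{2}\right) - 5964} = \frac{1}{\left(18 + 7225\right) - 5964} = \frac{1}{7243 - 5964} = \frac{1}{1279}$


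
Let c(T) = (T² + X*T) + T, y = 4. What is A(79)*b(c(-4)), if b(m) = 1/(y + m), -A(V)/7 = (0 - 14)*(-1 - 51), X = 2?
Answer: -637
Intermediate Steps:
A(V) = -5096 (A(V) = -7*(0 - 14)*(-1 - 51) = -(-98)*(-52) = -7*728 = -5096)
c(T) = T² + 3*T (c(T) = (T² + 2*T) + T = T² + 3*T)
b(m) = 1/(4 + m)
A(79)*b(c(-4)) = -5096/(4 - 4*(3 - 4)) = -5096/(4 - 4*(-1)) = -5096/(4 + 4) = -5096/8 = -5096*⅛ = -637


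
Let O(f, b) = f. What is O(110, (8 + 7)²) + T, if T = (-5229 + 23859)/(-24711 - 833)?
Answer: 1395605/12772 ≈ 109.27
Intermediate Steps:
T = -9315/12772 (T = 18630/(-25544) = 18630*(-1/25544) = -9315/12772 ≈ -0.72933)
O(110, (8 + 7)²) + T = 110 - 9315/12772 = 1395605/12772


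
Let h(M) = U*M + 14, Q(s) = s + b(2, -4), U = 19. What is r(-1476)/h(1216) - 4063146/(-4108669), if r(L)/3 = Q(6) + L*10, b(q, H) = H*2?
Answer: -14670784351/15830701657 ≈ -0.92673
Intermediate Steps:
b(q, H) = 2*H
Q(s) = -8 + s (Q(s) = s + 2*(-4) = s - 8 = -8 + s)
r(L) = -6 + 30*L (r(L) = 3*((-8 + 6) + L*10) = 3*(-2 + 10*L) = -6 + 30*L)
h(M) = 14 + 19*M (h(M) = 19*M + 14 = 14 + 19*M)
r(-1476)/h(1216) - 4063146/(-4108669) = (-6 + 30*(-1476))/(14 + 19*1216) - 4063146/(-4108669) = (-6 - 44280)/(14 + 23104) - 4063146*(-1/4108669) = -44286/23118 + 4063146/4108669 = -44286*1/23118 + 4063146/4108669 = -7381/3853 + 4063146/4108669 = -14670784351/15830701657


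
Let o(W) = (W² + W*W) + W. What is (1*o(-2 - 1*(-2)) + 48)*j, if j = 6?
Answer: 288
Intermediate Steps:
o(W) = W + 2*W² (o(W) = (W² + W²) + W = 2*W² + W = W + 2*W²)
(1*o(-2 - 1*(-2)) + 48)*j = (1*((-2 - 1*(-2))*(1 + 2*(-2 - 1*(-2)))) + 48)*6 = (1*((-2 + 2)*(1 + 2*(-2 + 2))) + 48)*6 = (1*(0*(1 + 2*0)) + 48)*6 = (1*(0*(1 + 0)) + 48)*6 = (1*(0*1) + 48)*6 = (1*0 + 48)*6 = (0 + 48)*6 = 48*6 = 288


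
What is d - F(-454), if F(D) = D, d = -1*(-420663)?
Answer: 421117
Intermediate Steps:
d = 420663
d - F(-454) = 420663 - 1*(-454) = 420663 + 454 = 421117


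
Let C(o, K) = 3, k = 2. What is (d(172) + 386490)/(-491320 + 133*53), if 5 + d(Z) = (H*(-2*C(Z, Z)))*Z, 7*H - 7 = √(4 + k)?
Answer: -385453/484271 + 1032*√6/3389897 ≈ -0.79520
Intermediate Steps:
H = 1 + √6/7 (H = 1 + √(4 + 2)/7 = 1 + √6/7 ≈ 1.3499)
d(Z) = -5 + Z*(-6 - 6*√6/7) (d(Z) = -5 + ((1 + √6/7)*(-2*3))*Z = -5 + ((1 + √6/7)*(-6))*Z = -5 + (-6 - 6*√6/7)*Z = -5 + Z*(-6 - 6*√6/7))
(d(172) + 386490)/(-491320 + 133*53) = ((-5 - 6/7*172*(7 + √6)) + 386490)/(-491320 + 133*53) = ((-5 + (-1032 - 1032*√6/7)) + 386490)/(-491320 + 7049) = ((-1037 - 1032*√6/7) + 386490)/(-484271) = (385453 - 1032*√6/7)*(-1/484271) = -385453/484271 + 1032*√6/3389897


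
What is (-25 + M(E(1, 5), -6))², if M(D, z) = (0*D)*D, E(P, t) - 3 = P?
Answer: 625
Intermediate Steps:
E(P, t) = 3 + P
M(D, z) = 0 (M(D, z) = 0*D = 0)
(-25 + M(E(1, 5), -6))² = (-25 + 0)² = (-25)² = 625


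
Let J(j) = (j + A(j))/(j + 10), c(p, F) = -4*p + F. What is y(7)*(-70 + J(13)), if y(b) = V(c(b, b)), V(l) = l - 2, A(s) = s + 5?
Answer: 1579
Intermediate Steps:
A(s) = 5 + s
c(p, F) = F - 4*p
J(j) = (5 + 2*j)/(10 + j) (J(j) = (j + (5 + j))/(j + 10) = (5 + 2*j)/(10 + j))
V(l) = -2 + l
y(b) = -2 - 3*b (y(b) = -2 + (b - 4*b) = -2 - 3*b)
y(7)*(-70 + J(13)) = (-2 - 3*7)*(-70 + (5 + 2*13)/(10 + 13)) = (-2 - 21)*(-70 + (5 + 26)/23) = -23*(-70 + (1/23)*31) = -23*(-70 + 31/23) = -23*(-1579/23) = 1579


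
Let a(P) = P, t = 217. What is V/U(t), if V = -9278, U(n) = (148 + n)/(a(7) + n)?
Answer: -2078272/365 ≈ -5693.9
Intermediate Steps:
U(n) = (148 + n)/(7 + n)
V/U(t) = -9278*(7 + 217)/(148 + 217) = -9278/(365/224) = -9278/((1/224)*365) = -9278/365/224 = -9278*224/365 = -2078272/365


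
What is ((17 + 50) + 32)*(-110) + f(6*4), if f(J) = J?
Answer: -10866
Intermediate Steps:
((17 + 50) + 32)*(-110) + f(6*4) = ((17 + 50) + 32)*(-110) + 6*4 = (67 + 32)*(-110) + 24 = 99*(-110) + 24 = -10890 + 24 = -10866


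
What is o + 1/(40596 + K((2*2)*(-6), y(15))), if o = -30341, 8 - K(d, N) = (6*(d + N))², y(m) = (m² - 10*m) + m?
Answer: -3525988293/116212 ≈ -30341.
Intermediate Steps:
y(m) = m² - 9*m
K(d, N) = 8 - (6*N + 6*d)² (K(d, N) = 8 - (6*(d + N))² = 8 - (6*(N + d))² = 8 - (6*N + 6*d)²)
o + 1/(40596 + K((2*2)*(-6), y(15))) = -30341 + 1/(40596 + (8 - 36*(15*(-9 + 15) + (2*2)*(-6))²)) = -30341 + 1/(40596 + (8 - 36*(15*6 + 4*(-6))²)) = -30341 + 1/(40596 + (8 - 36*(90 - 24)²)) = -30341 + 1/(40596 + (8 - 36*66²)) = -30341 + 1/(40596 + (8 - 36*4356)) = -30341 + 1/(40596 + (8 - 156816)) = -30341 + 1/(40596 - 156808) = -30341 + 1/(-116212) = -30341 - 1/116212 = -3525988293/116212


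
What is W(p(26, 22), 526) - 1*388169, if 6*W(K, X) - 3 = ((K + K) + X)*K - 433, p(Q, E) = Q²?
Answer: -529958/3 ≈ -1.7665e+5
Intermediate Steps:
W(K, X) = -215/3 + K*(X + 2*K)/6 (W(K, X) = ½ + (((K + K) + X)*K - 433)/6 = ½ + ((2*K + X)*K - 433)/6 = ½ + ((X + 2*K)*K - 433)/6 = ½ + (K*(X + 2*K) - 433)/6 = ½ + (-433 + K*(X + 2*K))/6 = ½ + (-433/6 + K*(X + 2*K)/6) = -215/3 + K*(X + 2*K)/6)
W(p(26, 22), 526) - 1*388169 = (-215/3 + (26²)²/3 + (⅙)*26²*526) - 1*388169 = (-215/3 + (⅓)*676² + (⅙)*676*526) - 388169 = (-215/3 + (⅓)*456976 + 177788/3) - 388169 = (-215/3 + 456976/3 + 177788/3) - 388169 = 634549/3 - 388169 = -529958/3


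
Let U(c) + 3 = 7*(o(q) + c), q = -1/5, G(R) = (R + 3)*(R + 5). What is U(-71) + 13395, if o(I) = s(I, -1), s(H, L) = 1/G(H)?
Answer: 618985/48 ≈ 12896.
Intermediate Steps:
G(R) = (3 + R)*(5 + R)
q = -1/5 (q = -1*1/5 = -1/5 ≈ -0.20000)
s(H, L) = 1/(15 + H**2 + 8*H)
o(I) = 1/(15 + I**2 + 8*I)
U(c) = -119/48 + 7*c (U(c) = -3 + 7*(1/(15 + (-1/5)**2 + 8*(-1/5)) + c) = -3 + 7*(1/(15 + 1/25 - 8/5) + c) = -3 + 7*(1/(336/25) + c) = -3 + 7*(25/336 + c) = -3 + (25/48 + 7*c) = -119/48 + 7*c)
U(-71) + 13395 = (-119/48 + 7*(-71)) + 13395 = (-119/48 - 497) + 13395 = -23975/48 + 13395 = 618985/48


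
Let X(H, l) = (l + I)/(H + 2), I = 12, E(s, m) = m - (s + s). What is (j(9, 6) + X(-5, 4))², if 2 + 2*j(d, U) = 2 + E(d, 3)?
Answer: 5929/36 ≈ 164.69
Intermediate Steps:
E(s, m) = m - 2*s
j(d, U) = 3/2 - d (j(d, U) = -1 + (2 + (3 - 2*d))/2 = -1 + (5 - 2*d)/2 = -1 + (5/2 - d) = 3/2 - d)
X(H, l) = (12 + l)/(2 + H) (X(H, l) = (l + 12)/(H + 2) = (12 + l)/(2 + H))
(j(9, 6) + X(-5, 4))² = ((3/2 - 1*9) + (12 + 4)/(2 - 5))² = ((3/2 - 9) + 16/(-3))² = (-15/2 - ⅓*16)² = (-15/2 - 16/3)² = (-77/6)² = 5929/36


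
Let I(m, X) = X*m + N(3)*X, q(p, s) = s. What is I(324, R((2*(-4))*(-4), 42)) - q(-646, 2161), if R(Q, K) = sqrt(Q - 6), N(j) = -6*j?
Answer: -2161 + 306*sqrt(26) ≈ -600.70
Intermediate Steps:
R(Q, K) = sqrt(-6 + Q)
I(m, X) = -18*X + X*m (I(m, X) = X*m + (-6*3)*X = X*m - 18*X = -18*X + X*m)
I(324, R((2*(-4))*(-4), 42)) - q(-646, 2161) = sqrt(-6 + (2*(-4))*(-4))*(-18 + 324) - 1*2161 = sqrt(-6 - 8*(-4))*306 - 2161 = sqrt(-6 + 32)*306 - 2161 = sqrt(26)*306 - 2161 = 306*sqrt(26) - 2161 = -2161 + 306*sqrt(26)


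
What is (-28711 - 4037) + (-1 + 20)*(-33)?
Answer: -33375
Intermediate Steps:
(-28711 - 4037) + (-1 + 20)*(-33) = -32748 + 19*(-33) = -32748 - 627 = -33375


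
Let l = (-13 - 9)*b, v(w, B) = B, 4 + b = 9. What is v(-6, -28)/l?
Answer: 14/55 ≈ 0.25455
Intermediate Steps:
b = 5 (b = -4 + 9 = 5)
l = -110 (l = (-13 - 9)*5 = -22*5 = -110)
v(-6, -28)/l = -28/(-110) = -28*(-1/110) = 14/55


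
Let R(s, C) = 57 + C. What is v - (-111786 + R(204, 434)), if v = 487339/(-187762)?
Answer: 20896484451/187762 ≈ 1.1129e+5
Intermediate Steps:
v = -487339/187762 (v = 487339*(-1/187762) = -487339/187762 ≈ -2.5955)
v - (-111786 + R(204, 434)) = -487339/187762 - (-111786 + (57 + 434)) = -487339/187762 - (-111786 + 491) = -487339/187762 - 1*(-111295) = -487339/187762 + 111295 = 20896484451/187762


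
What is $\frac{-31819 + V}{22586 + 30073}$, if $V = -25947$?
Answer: $- \frac{57766}{52659} \approx -1.097$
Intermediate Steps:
$\frac{-31819 + V}{22586 + 30073} = \frac{-31819 - 25947}{22586 + 30073} = - \frac{57766}{52659}$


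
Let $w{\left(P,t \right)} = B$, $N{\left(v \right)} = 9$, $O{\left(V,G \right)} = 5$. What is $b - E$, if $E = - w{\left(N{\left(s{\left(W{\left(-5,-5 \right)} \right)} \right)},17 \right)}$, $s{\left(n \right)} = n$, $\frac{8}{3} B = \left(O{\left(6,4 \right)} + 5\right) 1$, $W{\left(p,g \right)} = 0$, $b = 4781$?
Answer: $\frac{19139}{4} \approx 4784.8$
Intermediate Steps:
$B = \frac{15}{4}$ ($B = \frac{3 \left(5 + 5\right) 1}{8} = \frac{3 \cdot 10 \cdot 1}{8} = \frac{3}{8} \cdot 10 = \frac{15}{4} \approx 3.75$)
$w{\left(P,t \right)} = \frac{15}{4}$
$E = - \frac{15}{4}$ ($E = \left(-1\right) \frac{15}{4} = - \frac{15}{4} \approx -3.75$)
$b - E = 4781 - - \frac{15}{4} = 4781 + \frac{15}{4} = \frac{19139}{4}$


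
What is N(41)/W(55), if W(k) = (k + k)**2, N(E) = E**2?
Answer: 1681/12100 ≈ 0.13893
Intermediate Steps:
W(k) = 4*k**2 (W(k) = (2*k)**2 = 4*k**2)
N(41)/W(55) = 41**2/((4*55**2)) = 1681/((4*3025)) = 1681/12100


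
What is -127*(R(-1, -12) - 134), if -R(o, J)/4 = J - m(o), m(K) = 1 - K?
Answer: 9906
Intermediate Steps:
R(o, J) = 4 - 4*J - 4*o (R(o, J) = -4*(J - (1 - o)) = -4*(J + (-1 + o)) = -4*(-1 + J + o) = 4 - 4*J - 4*o)
-127*(R(-1, -12) - 134) = -127*((4 - 4*(-12) - 4*(-1)) - 134) = -127*((4 + 48 + 4) - 134) = -127*(56 - 134) = -127*(-78) = 9906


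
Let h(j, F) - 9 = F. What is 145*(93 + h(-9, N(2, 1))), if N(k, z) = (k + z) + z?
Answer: 15370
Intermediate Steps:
N(k, z) = k + 2*z
h(j, F) = 9 + F
145*(93 + h(-9, N(2, 1))) = 145*(93 + (9 + (2 + 2*1))) = 145*(93 + (9 + (2 + 2))) = 145*(93 + (9 + 4)) = 145*(93 + 13) = 145*106 = 15370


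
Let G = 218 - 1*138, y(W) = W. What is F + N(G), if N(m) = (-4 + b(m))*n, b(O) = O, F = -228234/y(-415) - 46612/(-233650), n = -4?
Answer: 2386893408/9696475 ≈ 246.16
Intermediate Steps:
F = 5334621808/9696475 (F = -228234/(-415) - 46612/(-233650) = -228234*(-1/415) - 46612*(-1/233650) = 228234/415 + 23306/116825 = 5334621808/9696475 ≈ 550.16)
G = 80 (G = 218 - 138 = 80)
N(m) = 16 - 4*m (N(m) = (-4 + m)*(-4) = 16 - 4*m)
F + N(G) = 5334621808/9696475 + (16 - 4*80) = 5334621808/9696475 + (16 - 320) = 5334621808/9696475 - 304 = 2386893408/9696475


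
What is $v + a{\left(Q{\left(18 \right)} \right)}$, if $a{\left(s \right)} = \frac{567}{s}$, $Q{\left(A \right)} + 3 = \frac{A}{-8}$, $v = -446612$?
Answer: $-446720$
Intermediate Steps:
$Q{\left(A \right)} = -3 - \frac{A}{8}$ ($Q{\left(A \right)} = -3 + \frac{A}{-8} = -3 + A \left(- \frac{1}{8}\right) = -3 - \frac{A}{8}$)
$v + a{\left(Q{\left(18 \right)} \right)} = -446612 + \frac{567}{-3 - \frac{9}{4}} = -446612 + \frac{567}{- \frac{21}{4}} = -446612 + 567 \left(- \frac{4}{21}\right) = -446612 - 108 = -446720$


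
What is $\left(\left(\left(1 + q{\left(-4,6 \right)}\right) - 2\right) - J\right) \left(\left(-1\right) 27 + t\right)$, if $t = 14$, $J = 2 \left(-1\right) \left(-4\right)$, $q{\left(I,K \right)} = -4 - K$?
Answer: $247$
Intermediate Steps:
$J = 8$ ($J = \left(-2\right) \left(-4\right) = 8$)
$\left(\left(\left(1 + q{\left(-4,6 \right)}\right) - 2\right) - J\right) \left(\left(-1\right) 27 + t\right) = \left(\left(\left(1 - 10\right) - 2\right) - 8\right) \left(\left(-1\right) 27 + 14\right) = \left(\left(\left(1 - 10\right) - 2\right) - 8\right) \left(-27 + 14\right) = \left(\left(\left(1 - 10\right) - 2\right) - 8\right) \left(-13\right) = \left(\left(-9 - 2\right) - 8\right) \left(-13\right) = \left(-11 - 8\right) \left(-13\right) = \left(-19\right) \left(-13\right) = 247$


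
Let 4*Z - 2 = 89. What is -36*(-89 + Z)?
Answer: 2385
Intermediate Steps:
Z = 91/4 (Z = ½ + (¼)*89 = ½ + 89/4 = 91/4 ≈ 22.750)
-36*(-89 + Z) = -36*(-89 + 91/4) = -36*(-265/4) = 2385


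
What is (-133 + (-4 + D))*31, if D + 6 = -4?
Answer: -4557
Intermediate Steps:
D = -10 (D = -6 - 4 = -10)
(-133 + (-4 + D))*31 = (-133 + (-4 - 10))*31 = (-133 - 14)*31 = -147*31 = -4557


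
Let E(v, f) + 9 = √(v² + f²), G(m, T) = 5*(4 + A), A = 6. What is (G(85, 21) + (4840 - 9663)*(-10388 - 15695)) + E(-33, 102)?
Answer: 125798350 + 3*√1277 ≈ 1.2580e+8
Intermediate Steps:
G(m, T) = 50 (G(m, T) = 5*(4 + 6) = 5*10 = 50)
E(v, f) = -9 + √(f² + v²) (E(v, f) = -9 + √(v² + f²) = -9 + √(f² + v²))
(G(85, 21) + (4840 - 9663)*(-10388 - 15695)) + E(-33, 102) = (50 + (4840 - 9663)*(-10388 - 15695)) + (-9 + √(102² + (-33)²)) = (50 - 4823*(-26083)) + (-9 + √(10404 + 1089)) = (50 + 125798309) + (-9 + √11493) = 125798359 + (-9 + 3*√1277) = 125798350 + 3*√1277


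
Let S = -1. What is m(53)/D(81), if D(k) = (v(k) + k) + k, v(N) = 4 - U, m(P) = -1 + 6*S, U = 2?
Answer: -7/164 ≈ -0.042683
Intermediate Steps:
m(P) = -7 (m(P) = -1 + 6*(-1) = -1 - 6 = -7)
v(N) = 2 (v(N) = 4 - 1*2 = 4 - 2 = 2)
D(k) = 2 + 2*k (D(k) = (2 + k) + k = 2 + 2*k)
m(53)/D(81) = -7/(2 + 2*81) = -7/(2 + 162) = -7/164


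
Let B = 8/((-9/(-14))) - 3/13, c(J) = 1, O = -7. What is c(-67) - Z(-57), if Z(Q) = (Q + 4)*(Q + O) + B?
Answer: -398176/117 ≈ -3403.2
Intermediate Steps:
B = 1429/117 (B = 8/((-9*(-1/14))) - 3*1/13 = 8/(9/14) - 3/13 = 8*(14/9) - 3/13 = 112/9 - 3/13 = 1429/117 ≈ 12.214)
Z(Q) = 1429/117 + (-7 + Q)*(4 + Q) (Z(Q) = (Q + 4)*(Q - 7) + 1429/117 = (4 + Q)*(-7 + Q) + 1429/117 = (-7 + Q)*(4 + Q) + 1429/117 = 1429/117 + (-7 + Q)*(4 + Q))
c(-67) - Z(-57) = 1 - (-1847/117 + (-57)**2 - 3*(-57)) = 1 - (-1847/117 + 3249 + 171) = 1 - 1*398293/117 = 1 - 398293/117 = -398176/117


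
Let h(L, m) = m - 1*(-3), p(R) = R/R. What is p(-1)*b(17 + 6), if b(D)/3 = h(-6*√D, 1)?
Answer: 12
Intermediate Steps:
p(R) = 1
h(L, m) = 3 + m (h(L, m) = m + 3 = 3 + m)
b(D) = 12 (b(D) = 3*(3 + 1) = 3*4 = 12)
p(-1)*b(17 + 6) = 1*12 = 12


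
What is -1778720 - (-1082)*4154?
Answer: 2715908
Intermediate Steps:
-1778720 - (-1082)*4154 = -1778720 - 1*(-4494628) = -1778720 + 4494628 = 2715908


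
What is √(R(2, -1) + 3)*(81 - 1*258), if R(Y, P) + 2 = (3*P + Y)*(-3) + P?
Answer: -177*√3 ≈ -306.57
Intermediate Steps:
R(Y, P) = -2 - 8*P - 3*Y (R(Y, P) = -2 + ((3*P + Y)*(-3) + P) = -2 + ((Y + 3*P)*(-3) + P) = -2 + ((-9*P - 3*Y) + P) = -2 + (-8*P - 3*Y) = -2 - 8*P - 3*Y)
√(R(2, -1) + 3)*(81 - 1*258) = √((-2 - 8*(-1) - 3*2) + 3)*(81 - 1*258) = √((-2 + 8 - 6) + 3)*(81 - 258) = √(0 + 3)*(-177) = √3*(-177) = -177*√3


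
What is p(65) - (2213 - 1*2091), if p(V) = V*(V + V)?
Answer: 8328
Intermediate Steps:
p(V) = 2*V² (p(V) = V*(2*V) = 2*V²)
p(65) - (2213 - 1*2091) = 2*65² - (2213 - 1*2091) = 2*4225 - (2213 - 2091) = 8450 - 1*122 = 8450 - 122 = 8328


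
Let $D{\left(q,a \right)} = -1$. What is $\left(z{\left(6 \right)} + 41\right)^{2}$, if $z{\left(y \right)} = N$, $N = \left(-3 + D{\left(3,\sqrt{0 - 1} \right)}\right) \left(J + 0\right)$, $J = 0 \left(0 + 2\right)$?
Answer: $1681$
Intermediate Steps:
$J = 0$ ($J = 0 \cdot 2 = 0$)
$N = 0$ ($N = \left(-3 - 1\right) \left(0 + 0\right) = \left(-4\right) 0 = 0$)
$z{\left(y \right)} = 0$
$\left(z{\left(6 \right)} + 41\right)^{2} = \left(0 + 41\right)^{2} = 41^{2} = 1681$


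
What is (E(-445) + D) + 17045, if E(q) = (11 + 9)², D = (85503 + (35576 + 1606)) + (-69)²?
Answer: 144891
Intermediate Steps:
D = 127446 (D = (85503 + 37182) + 4761 = 122685 + 4761 = 127446)
E(q) = 400 (E(q) = 20² = 400)
(E(-445) + D) + 17045 = (400 + 127446) + 17045 = 127846 + 17045 = 144891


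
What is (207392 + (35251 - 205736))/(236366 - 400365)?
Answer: -2171/9647 ≈ -0.22504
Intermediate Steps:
(207392 + (35251 - 205736))/(236366 - 400365) = (207392 - 170485)/(-163999) = 36907*(-1/163999) = -2171/9647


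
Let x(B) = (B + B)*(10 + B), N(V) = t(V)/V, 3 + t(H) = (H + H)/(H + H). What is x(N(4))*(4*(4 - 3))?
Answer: -38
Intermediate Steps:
t(H) = -2 (t(H) = -3 + (H + H)/(H + H) = -3 + (2*H)/((2*H)) = -3 + (2*H)*(1/(2*H)) = -3 + 1 = -2)
N(V) = -2/V
x(B) = 2*B*(10 + B) (x(B) = (2*B)*(10 + B) = 2*B*(10 + B))
x(N(4))*(4*(4 - 3)) = (2*(-2/4)*(10 - 2/4))*(4*(4 - 3)) = (2*(-2*1/4)*(10 - 2*1/4))*(4*1) = (2*(-1/2)*(10 - 1/2))*4 = (2*(-1/2)*(19/2))*4 = -19/2*4 = -38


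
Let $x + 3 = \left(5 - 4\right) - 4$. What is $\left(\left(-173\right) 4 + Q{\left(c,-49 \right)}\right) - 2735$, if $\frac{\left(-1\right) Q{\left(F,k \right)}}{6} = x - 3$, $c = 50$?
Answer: $-3373$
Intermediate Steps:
$x = -6$ ($x = -3 + \left(\left(5 - 4\right) - 4\right) = -3 + \left(1 - 4\right) = -3 - 3 = -6$)
$Q{\left(F,k \right)} = 54$ ($Q{\left(F,k \right)} = - 6 \left(-6 - 3\right) = \left(-6\right) \left(-9\right) = 54$)
$\left(\left(-173\right) 4 + Q{\left(c,-49 \right)}\right) - 2735 = \left(\left(-173\right) 4 + 54\right) - 2735 = \left(-692 + 54\right) - 2735 = -638 - 2735 = -3373$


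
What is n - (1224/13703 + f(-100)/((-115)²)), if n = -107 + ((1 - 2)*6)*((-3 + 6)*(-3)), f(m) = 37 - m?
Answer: -9622839986/181222175 ≈ -53.100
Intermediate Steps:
n = -53 (n = -107 + (-1*6)*(3*(-3)) = -107 - 6*(-9) = -107 + 54 = -53)
n - (1224/13703 + f(-100)/((-115)²)) = -53 - (1224/13703 + (37 - 1*(-100))/((-115)²)) = -53 - (1224*(1/13703) + (37 + 100)/13225) = -53 - (1224/13703 + 137*(1/13225)) = -53 - (1224/13703 + 137/13225) = -53 - 1*18064711/181222175 = -53 - 18064711/181222175 = -9622839986/181222175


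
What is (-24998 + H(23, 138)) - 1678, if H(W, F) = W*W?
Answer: -26147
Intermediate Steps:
H(W, F) = W**2
(-24998 + H(23, 138)) - 1678 = (-24998 + 23**2) - 1678 = (-24998 + 529) - 1678 = -24469 - 1678 = -26147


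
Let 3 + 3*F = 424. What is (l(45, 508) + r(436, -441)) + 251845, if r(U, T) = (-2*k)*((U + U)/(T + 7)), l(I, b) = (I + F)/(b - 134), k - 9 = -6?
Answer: 30660382667/121737 ≈ 2.5186e+5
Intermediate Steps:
F = 421/3 (F = -1 + (⅓)*424 = -1 + 424/3 = 421/3 ≈ 140.33)
k = 3 (k = 9 - 6 = 3)
l(I, b) = (421/3 + I)/(-134 + b) (l(I, b) = (I + 421/3)/(b - 134) = (421/3 + I)/(-134 + b))
r(U, T) = -12*U/(7 + T) (r(U, T) = (-2*3)*((U + U)/(T + 7)) = -6*2*U/(7 + T) = -12*U/(7 + T))
(l(45, 508) + r(436, -441)) + 251845 = ((421/3 + 45)/(-134 + 508) - 12*436/(7 - 441)) + 251845 = ((556/3)/374 - 12*436/(-434)) + 251845 = ((1/374)*(556/3) - 12*436*(-1/434)) + 251845 = (278/561 + 2616/217) + 251845 = 1527902/121737 + 251845 = 30660382667/121737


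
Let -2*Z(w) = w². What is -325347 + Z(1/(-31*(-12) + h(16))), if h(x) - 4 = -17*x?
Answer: -7037906305/21632 ≈ -3.2535e+5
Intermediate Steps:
h(x) = 4 - 17*x
Z(w) = -w²/2
-325347 + Z(1/(-31*(-12) + h(16))) = -325347 - 1/(2*(-31*(-12) + (4 - 17*16))²) = -325347 - 1/(2*(372 + (4 - 272))²) = -325347 - 1/(2*(372 - 268)²) = -325347 - (1/104)²/2 = -325347 - ½*1/10816 = -325347 - 1/21632 = -7037906305/21632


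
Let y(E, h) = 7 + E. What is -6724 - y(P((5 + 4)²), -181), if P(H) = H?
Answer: -6812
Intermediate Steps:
-6724 - y(P((5 + 4)²), -181) = -6724 - (7 + (5 + 4)²) = -6724 - (7 + 9²) = -6724 - (7 + 81) = -6724 - 1*88 = -6724 - 88 = -6812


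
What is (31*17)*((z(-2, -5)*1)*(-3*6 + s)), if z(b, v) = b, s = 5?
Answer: 13702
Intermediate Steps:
(31*17)*((z(-2, -5)*1)*(-3*6 + s)) = (31*17)*((-2*1)*(-3*6 + 5)) = 527*(-2*(-18 + 5)) = 527*(-2*(-13)) = 527*26 = 13702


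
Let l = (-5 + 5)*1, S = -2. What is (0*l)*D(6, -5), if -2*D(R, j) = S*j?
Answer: 0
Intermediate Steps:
D(R, j) = j (D(R, j) = -(-1)*j = j)
l = 0 (l = 0*1 = 0)
(0*l)*D(6, -5) = (0*0)*(-5) = 0*(-5) = 0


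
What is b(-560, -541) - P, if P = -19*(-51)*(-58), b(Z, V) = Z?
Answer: 55642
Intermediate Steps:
P = -56202 (P = 969*(-58) = -56202)
b(-560, -541) - P = -560 - 1*(-56202) = -560 + 56202 = 55642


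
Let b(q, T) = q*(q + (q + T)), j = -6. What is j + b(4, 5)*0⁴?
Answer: -6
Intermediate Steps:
b(q, T) = q*(T + 2*q) (b(q, T) = q*(q + (T + q)) = q*(T + 2*q))
j + b(4, 5)*0⁴ = -6 + (4*(5 + 2*4))*0⁴ = -6 + (4*(5 + 8))*0 = -6 + (4*13)*0 = -6 + 52*0 = -6 + 0 = -6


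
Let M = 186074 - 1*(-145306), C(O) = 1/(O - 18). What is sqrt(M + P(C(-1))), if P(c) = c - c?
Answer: 6*sqrt(9205) ≈ 575.66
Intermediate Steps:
C(O) = 1/(-18 + O)
P(c) = 0
M = 331380 (M = 186074 + 145306 = 331380)
sqrt(M + P(C(-1))) = sqrt(331380 + 0) = sqrt(331380) = 6*sqrt(9205)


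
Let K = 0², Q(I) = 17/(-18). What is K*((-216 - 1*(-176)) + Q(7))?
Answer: 0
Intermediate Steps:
Q(I) = -17/18 (Q(I) = 17*(-1/18) = -17/18)
K = 0
K*((-216 - 1*(-176)) + Q(7)) = 0*((-216 - 1*(-176)) - 17/18) = 0*((-216 + 176) - 17/18) = 0*(-40 - 17/18) = 0*(-737/18) = 0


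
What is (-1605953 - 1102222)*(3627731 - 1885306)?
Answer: -4718791824375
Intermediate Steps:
(-1605953 - 1102222)*(3627731 - 1885306) = -2708175*1742425 = -4718791824375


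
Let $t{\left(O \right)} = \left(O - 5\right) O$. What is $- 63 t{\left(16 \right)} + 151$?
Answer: $-10937$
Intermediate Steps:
$t{\left(O \right)} = O \left(-5 + O\right)$ ($t{\left(O \right)} = \left(-5 + O\right) O = O \left(-5 + O\right)$)
$- 63 t{\left(16 \right)} + 151 = - 63 \cdot 16 \left(-5 + 16\right) + 151 = - 63 \cdot 16 \cdot 11 + 151 = \left(-63\right) 176 + 151 = -11088 + 151 = -10937$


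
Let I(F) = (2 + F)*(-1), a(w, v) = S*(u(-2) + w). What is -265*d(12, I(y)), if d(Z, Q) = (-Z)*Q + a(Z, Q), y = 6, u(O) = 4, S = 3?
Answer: -38160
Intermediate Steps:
a(w, v) = 12 + 3*w (a(w, v) = 3*(4 + w) = 12 + 3*w)
I(F) = -2 - F
d(Z, Q) = 12 + 3*Z - Q*Z (d(Z, Q) = (-Z)*Q + (12 + 3*Z) = -Q*Z + (12 + 3*Z) = 12 + 3*Z - Q*Z)
-265*d(12, I(y)) = -265*(12 + 3*12 - 1*(-2 - 1*6)*12) = -265*(12 + 36 - 1*(-2 - 6)*12) = -265*(12 + 36 - 1*(-8)*12) = -265*(12 + 36 + 96) = -265*144 = -38160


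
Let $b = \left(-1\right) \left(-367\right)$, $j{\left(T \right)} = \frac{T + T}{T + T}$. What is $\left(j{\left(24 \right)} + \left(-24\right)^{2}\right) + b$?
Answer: $944$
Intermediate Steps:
$j{\left(T \right)} = 1$ ($j{\left(T \right)} = \frac{2 T}{2 T} = 2 T \frac{1}{2 T} = 1$)
$b = 367$
$\left(j{\left(24 \right)} + \left(-24\right)^{2}\right) + b = \left(1 + \left(-24\right)^{2}\right) + 367 = \left(1 + 576\right) + 367 = 577 + 367 = 944$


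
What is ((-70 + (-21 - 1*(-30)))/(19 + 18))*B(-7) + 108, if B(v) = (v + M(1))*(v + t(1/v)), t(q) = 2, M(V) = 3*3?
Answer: 4606/37 ≈ 124.49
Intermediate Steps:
M(V) = 9
B(v) = (2 + v)*(9 + v) (B(v) = (v + 9)*(v + 2) = (9 + v)*(2 + v) = (2 + v)*(9 + v))
((-70 + (-21 - 1*(-30)))/(19 + 18))*B(-7) + 108 = ((-70 + (-21 - 1*(-30)))/(19 + 18))*(18 + (-7)² + 11*(-7)) + 108 = ((-70 + (-21 + 30))/37)*(18 + 49 - 77) + 108 = ((-70 + 9)*(1/37))*(-10) + 108 = -61*1/37*(-10) + 108 = -61/37*(-10) + 108 = 610/37 + 108 = 4606/37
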